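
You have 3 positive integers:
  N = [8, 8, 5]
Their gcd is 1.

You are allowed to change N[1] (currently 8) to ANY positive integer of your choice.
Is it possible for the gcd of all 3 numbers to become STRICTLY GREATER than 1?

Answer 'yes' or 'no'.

Answer: no

Derivation:
Current gcd = 1
gcd of all OTHER numbers (without N[1]=8): gcd([8, 5]) = 1
The new gcd after any change is gcd(1, new_value).
This can be at most 1.
Since 1 = old gcd 1, the gcd can only stay the same or decrease.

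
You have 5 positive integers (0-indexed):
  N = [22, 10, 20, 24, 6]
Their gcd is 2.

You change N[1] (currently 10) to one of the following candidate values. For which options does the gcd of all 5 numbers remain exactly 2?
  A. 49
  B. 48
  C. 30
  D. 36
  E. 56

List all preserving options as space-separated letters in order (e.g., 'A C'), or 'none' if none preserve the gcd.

Answer: B C D E

Derivation:
Old gcd = 2; gcd of others (without N[1]) = 2
New gcd for candidate v: gcd(2, v). Preserves old gcd iff gcd(2, v) = 2.
  Option A: v=49, gcd(2,49)=1 -> changes
  Option B: v=48, gcd(2,48)=2 -> preserves
  Option C: v=30, gcd(2,30)=2 -> preserves
  Option D: v=36, gcd(2,36)=2 -> preserves
  Option E: v=56, gcd(2,56)=2 -> preserves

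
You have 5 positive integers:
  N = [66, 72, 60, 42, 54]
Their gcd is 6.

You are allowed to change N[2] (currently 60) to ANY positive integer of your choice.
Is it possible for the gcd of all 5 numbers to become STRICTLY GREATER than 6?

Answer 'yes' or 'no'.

Answer: no

Derivation:
Current gcd = 6
gcd of all OTHER numbers (without N[2]=60): gcd([66, 72, 42, 54]) = 6
The new gcd after any change is gcd(6, new_value).
This can be at most 6.
Since 6 = old gcd 6, the gcd can only stay the same or decrease.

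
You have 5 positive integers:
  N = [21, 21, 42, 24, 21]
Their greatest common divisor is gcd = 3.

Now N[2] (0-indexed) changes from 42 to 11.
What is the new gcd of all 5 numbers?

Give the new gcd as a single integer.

Answer: 1

Derivation:
Numbers: [21, 21, 42, 24, 21], gcd = 3
Change: index 2, 42 -> 11
gcd of the OTHER numbers (without index 2): gcd([21, 21, 24, 21]) = 3
New gcd = gcd(g_others, new_val) = gcd(3, 11) = 1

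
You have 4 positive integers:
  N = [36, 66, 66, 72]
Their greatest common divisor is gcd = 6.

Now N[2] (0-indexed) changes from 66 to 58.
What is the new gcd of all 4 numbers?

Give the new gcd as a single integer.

Answer: 2

Derivation:
Numbers: [36, 66, 66, 72], gcd = 6
Change: index 2, 66 -> 58
gcd of the OTHER numbers (without index 2): gcd([36, 66, 72]) = 6
New gcd = gcd(g_others, new_val) = gcd(6, 58) = 2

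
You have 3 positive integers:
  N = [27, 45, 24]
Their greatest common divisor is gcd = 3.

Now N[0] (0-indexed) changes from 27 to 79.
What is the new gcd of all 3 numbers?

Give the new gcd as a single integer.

Answer: 1

Derivation:
Numbers: [27, 45, 24], gcd = 3
Change: index 0, 27 -> 79
gcd of the OTHER numbers (without index 0): gcd([45, 24]) = 3
New gcd = gcd(g_others, new_val) = gcd(3, 79) = 1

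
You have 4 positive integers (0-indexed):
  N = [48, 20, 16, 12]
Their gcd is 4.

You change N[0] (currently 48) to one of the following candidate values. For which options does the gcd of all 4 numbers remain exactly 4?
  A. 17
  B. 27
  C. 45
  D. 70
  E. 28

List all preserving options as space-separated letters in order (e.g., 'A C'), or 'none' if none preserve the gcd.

Answer: E

Derivation:
Old gcd = 4; gcd of others (without N[0]) = 4
New gcd for candidate v: gcd(4, v). Preserves old gcd iff gcd(4, v) = 4.
  Option A: v=17, gcd(4,17)=1 -> changes
  Option B: v=27, gcd(4,27)=1 -> changes
  Option C: v=45, gcd(4,45)=1 -> changes
  Option D: v=70, gcd(4,70)=2 -> changes
  Option E: v=28, gcd(4,28)=4 -> preserves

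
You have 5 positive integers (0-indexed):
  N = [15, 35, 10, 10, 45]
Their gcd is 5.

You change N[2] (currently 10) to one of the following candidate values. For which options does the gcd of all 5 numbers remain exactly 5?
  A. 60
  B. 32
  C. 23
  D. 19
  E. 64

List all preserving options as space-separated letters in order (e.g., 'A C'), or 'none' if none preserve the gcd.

Old gcd = 5; gcd of others (without N[2]) = 5
New gcd for candidate v: gcd(5, v). Preserves old gcd iff gcd(5, v) = 5.
  Option A: v=60, gcd(5,60)=5 -> preserves
  Option B: v=32, gcd(5,32)=1 -> changes
  Option C: v=23, gcd(5,23)=1 -> changes
  Option D: v=19, gcd(5,19)=1 -> changes
  Option E: v=64, gcd(5,64)=1 -> changes

Answer: A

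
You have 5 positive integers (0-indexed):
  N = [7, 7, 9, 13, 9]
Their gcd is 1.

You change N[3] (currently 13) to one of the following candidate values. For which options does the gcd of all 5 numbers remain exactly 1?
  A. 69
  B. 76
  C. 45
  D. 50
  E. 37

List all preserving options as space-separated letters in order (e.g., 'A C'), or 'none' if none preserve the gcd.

Answer: A B C D E

Derivation:
Old gcd = 1; gcd of others (without N[3]) = 1
New gcd for candidate v: gcd(1, v). Preserves old gcd iff gcd(1, v) = 1.
  Option A: v=69, gcd(1,69)=1 -> preserves
  Option B: v=76, gcd(1,76)=1 -> preserves
  Option C: v=45, gcd(1,45)=1 -> preserves
  Option D: v=50, gcd(1,50)=1 -> preserves
  Option E: v=37, gcd(1,37)=1 -> preserves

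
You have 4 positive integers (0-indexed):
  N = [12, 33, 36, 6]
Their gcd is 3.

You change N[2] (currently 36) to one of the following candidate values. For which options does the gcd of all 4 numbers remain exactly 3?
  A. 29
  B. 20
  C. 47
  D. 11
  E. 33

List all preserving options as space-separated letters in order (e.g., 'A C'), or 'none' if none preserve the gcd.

Old gcd = 3; gcd of others (without N[2]) = 3
New gcd for candidate v: gcd(3, v). Preserves old gcd iff gcd(3, v) = 3.
  Option A: v=29, gcd(3,29)=1 -> changes
  Option B: v=20, gcd(3,20)=1 -> changes
  Option C: v=47, gcd(3,47)=1 -> changes
  Option D: v=11, gcd(3,11)=1 -> changes
  Option E: v=33, gcd(3,33)=3 -> preserves

Answer: E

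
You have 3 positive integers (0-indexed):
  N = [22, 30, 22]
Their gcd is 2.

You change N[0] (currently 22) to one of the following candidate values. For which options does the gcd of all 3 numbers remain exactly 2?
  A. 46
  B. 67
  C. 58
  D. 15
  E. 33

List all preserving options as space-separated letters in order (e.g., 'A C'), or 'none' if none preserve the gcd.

Answer: A C

Derivation:
Old gcd = 2; gcd of others (without N[0]) = 2
New gcd for candidate v: gcd(2, v). Preserves old gcd iff gcd(2, v) = 2.
  Option A: v=46, gcd(2,46)=2 -> preserves
  Option B: v=67, gcd(2,67)=1 -> changes
  Option C: v=58, gcd(2,58)=2 -> preserves
  Option D: v=15, gcd(2,15)=1 -> changes
  Option E: v=33, gcd(2,33)=1 -> changes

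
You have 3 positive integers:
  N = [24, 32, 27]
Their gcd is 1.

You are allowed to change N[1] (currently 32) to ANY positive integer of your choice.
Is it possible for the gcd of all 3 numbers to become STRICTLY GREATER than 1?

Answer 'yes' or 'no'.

Current gcd = 1
gcd of all OTHER numbers (without N[1]=32): gcd([24, 27]) = 3
The new gcd after any change is gcd(3, new_value).
This can be at most 3.
Since 3 > old gcd 1, the gcd CAN increase (e.g., set N[1] = 3).

Answer: yes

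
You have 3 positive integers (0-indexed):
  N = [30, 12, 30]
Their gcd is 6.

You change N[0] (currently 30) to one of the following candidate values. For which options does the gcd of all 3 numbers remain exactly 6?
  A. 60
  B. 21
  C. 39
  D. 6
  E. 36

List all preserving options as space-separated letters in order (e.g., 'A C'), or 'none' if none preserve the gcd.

Answer: A D E

Derivation:
Old gcd = 6; gcd of others (without N[0]) = 6
New gcd for candidate v: gcd(6, v). Preserves old gcd iff gcd(6, v) = 6.
  Option A: v=60, gcd(6,60)=6 -> preserves
  Option B: v=21, gcd(6,21)=3 -> changes
  Option C: v=39, gcd(6,39)=3 -> changes
  Option D: v=6, gcd(6,6)=6 -> preserves
  Option E: v=36, gcd(6,36)=6 -> preserves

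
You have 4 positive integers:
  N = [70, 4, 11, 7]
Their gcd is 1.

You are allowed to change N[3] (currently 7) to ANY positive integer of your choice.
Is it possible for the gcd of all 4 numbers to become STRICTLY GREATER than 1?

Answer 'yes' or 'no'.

Current gcd = 1
gcd of all OTHER numbers (without N[3]=7): gcd([70, 4, 11]) = 1
The new gcd after any change is gcd(1, new_value).
This can be at most 1.
Since 1 = old gcd 1, the gcd can only stay the same or decrease.

Answer: no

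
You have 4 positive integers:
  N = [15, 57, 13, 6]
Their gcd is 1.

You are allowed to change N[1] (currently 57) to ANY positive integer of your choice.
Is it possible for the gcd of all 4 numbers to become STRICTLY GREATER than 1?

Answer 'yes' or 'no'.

Current gcd = 1
gcd of all OTHER numbers (without N[1]=57): gcd([15, 13, 6]) = 1
The new gcd after any change is gcd(1, new_value).
This can be at most 1.
Since 1 = old gcd 1, the gcd can only stay the same or decrease.

Answer: no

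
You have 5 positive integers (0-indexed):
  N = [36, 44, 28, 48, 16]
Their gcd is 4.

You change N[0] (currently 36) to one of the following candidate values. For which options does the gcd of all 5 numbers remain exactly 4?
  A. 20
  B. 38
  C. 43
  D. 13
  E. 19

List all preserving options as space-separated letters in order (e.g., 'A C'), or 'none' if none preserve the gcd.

Answer: A

Derivation:
Old gcd = 4; gcd of others (without N[0]) = 4
New gcd for candidate v: gcd(4, v). Preserves old gcd iff gcd(4, v) = 4.
  Option A: v=20, gcd(4,20)=4 -> preserves
  Option B: v=38, gcd(4,38)=2 -> changes
  Option C: v=43, gcd(4,43)=1 -> changes
  Option D: v=13, gcd(4,13)=1 -> changes
  Option E: v=19, gcd(4,19)=1 -> changes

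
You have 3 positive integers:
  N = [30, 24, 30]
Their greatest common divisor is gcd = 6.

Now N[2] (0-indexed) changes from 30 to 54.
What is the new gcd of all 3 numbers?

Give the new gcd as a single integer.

Answer: 6

Derivation:
Numbers: [30, 24, 30], gcd = 6
Change: index 2, 30 -> 54
gcd of the OTHER numbers (without index 2): gcd([30, 24]) = 6
New gcd = gcd(g_others, new_val) = gcd(6, 54) = 6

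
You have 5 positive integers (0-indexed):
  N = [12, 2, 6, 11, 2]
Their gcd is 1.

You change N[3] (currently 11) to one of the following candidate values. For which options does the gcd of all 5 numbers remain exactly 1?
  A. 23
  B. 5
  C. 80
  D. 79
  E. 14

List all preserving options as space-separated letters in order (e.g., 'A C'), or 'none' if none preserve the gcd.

Old gcd = 1; gcd of others (without N[3]) = 2
New gcd for candidate v: gcd(2, v). Preserves old gcd iff gcd(2, v) = 1.
  Option A: v=23, gcd(2,23)=1 -> preserves
  Option B: v=5, gcd(2,5)=1 -> preserves
  Option C: v=80, gcd(2,80)=2 -> changes
  Option D: v=79, gcd(2,79)=1 -> preserves
  Option E: v=14, gcd(2,14)=2 -> changes

Answer: A B D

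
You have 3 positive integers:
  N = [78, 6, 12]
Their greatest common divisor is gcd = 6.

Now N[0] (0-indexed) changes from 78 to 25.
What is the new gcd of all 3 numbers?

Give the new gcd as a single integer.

Numbers: [78, 6, 12], gcd = 6
Change: index 0, 78 -> 25
gcd of the OTHER numbers (without index 0): gcd([6, 12]) = 6
New gcd = gcd(g_others, new_val) = gcd(6, 25) = 1

Answer: 1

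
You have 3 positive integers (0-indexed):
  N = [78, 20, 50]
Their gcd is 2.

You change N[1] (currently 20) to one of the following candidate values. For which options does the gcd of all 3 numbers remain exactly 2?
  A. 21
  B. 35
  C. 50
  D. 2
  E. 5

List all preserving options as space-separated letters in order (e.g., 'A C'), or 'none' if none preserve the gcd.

Old gcd = 2; gcd of others (without N[1]) = 2
New gcd for candidate v: gcd(2, v). Preserves old gcd iff gcd(2, v) = 2.
  Option A: v=21, gcd(2,21)=1 -> changes
  Option B: v=35, gcd(2,35)=1 -> changes
  Option C: v=50, gcd(2,50)=2 -> preserves
  Option D: v=2, gcd(2,2)=2 -> preserves
  Option E: v=5, gcd(2,5)=1 -> changes

Answer: C D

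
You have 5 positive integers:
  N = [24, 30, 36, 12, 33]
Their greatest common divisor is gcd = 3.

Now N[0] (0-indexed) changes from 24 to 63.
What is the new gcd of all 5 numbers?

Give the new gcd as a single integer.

Numbers: [24, 30, 36, 12, 33], gcd = 3
Change: index 0, 24 -> 63
gcd of the OTHER numbers (without index 0): gcd([30, 36, 12, 33]) = 3
New gcd = gcd(g_others, new_val) = gcd(3, 63) = 3

Answer: 3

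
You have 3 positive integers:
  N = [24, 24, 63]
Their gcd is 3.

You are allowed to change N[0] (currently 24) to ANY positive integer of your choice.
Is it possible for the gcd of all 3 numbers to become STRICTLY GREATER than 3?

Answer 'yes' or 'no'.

Current gcd = 3
gcd of all OTHER numbers (without N[0]=24): gcd([24, 63]) = 3
The new gcd after any change is gcd(3, new_value).
This can be at most 3.
Since 3 = old gcd 3, the gcd can only stay the same or decrease.

Answer: no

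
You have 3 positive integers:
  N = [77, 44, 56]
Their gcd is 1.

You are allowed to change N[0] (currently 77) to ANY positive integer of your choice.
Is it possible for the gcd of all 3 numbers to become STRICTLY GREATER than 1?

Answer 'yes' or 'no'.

Answer: yes

Derivation:
Current gcd = 1
gcd of all OTHER numbers (without N[0]=77): gcd([44, 56]) = 4
The new gcd after any change is gcd(4, new_value).
This can be at most 4.
Since 4 > old gcd 1, the gcd CAN increase (e.g., set N[0] = 4).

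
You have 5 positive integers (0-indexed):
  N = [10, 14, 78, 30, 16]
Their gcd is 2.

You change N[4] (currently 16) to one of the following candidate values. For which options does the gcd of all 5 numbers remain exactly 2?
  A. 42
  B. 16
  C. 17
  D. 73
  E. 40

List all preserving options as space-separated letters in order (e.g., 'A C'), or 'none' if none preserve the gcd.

Old gcd = 2; gcd of others (without N[4]) = 2
New gcd for candidate v: gcd(2, v). Preserves old gcd iff gcd(2, v) = 2.
  Option A: v=42, gcd(2,42)=2 -> preserves
  Option B: v=16, gcd(2,16)=2 -> preserves
  Option C: v=17, gcd(2,17)=1 -> changes
  Option D: v=73, gcd(2,73)=1 -> changes
  Option E: v=40, gcd(2,40)=2 -> preserves

Answer: A B E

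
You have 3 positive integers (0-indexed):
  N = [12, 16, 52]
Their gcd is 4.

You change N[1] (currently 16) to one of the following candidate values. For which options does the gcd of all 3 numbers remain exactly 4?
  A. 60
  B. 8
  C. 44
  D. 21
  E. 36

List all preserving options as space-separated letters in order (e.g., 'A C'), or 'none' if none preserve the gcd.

Old gcd = 4; gcd of others (without N[1]) = 4
New gcd for candidate v: gcd(4, v). Preserves old gcd iff gcd(4, v) = 4.
  Option A: v=60, gcd(4,60)=4 -> preserves
  Option B: v=8, gcd(4,8)=4 -> preserves
  Option C: v=44, gcd(4,44)=4 -> preserves
  Option D: v=21, gcd(4,21)=1 -> changes
  Option E: v=36, gcd(4,36)=4 -> preserves

Answer: A B C E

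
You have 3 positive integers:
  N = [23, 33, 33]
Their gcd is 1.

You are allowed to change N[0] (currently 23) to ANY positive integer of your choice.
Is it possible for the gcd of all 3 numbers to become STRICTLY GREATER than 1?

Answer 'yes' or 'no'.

Current gcd = 1
gcd of all OTHER numbers (without N[0]=23): gcd([33, 33]) = 33
The new gcd after any change is gcd(33, new_value).
This can be at most 33.
Since 33 > old gcd 1, the gcd CAN increase (e.g., set N[0] = 33).

Answer: yes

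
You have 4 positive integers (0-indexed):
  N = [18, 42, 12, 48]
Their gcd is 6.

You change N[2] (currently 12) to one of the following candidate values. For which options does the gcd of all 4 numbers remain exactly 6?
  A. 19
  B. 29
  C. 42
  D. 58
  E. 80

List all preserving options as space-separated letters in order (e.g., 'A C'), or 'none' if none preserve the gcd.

Old gcd = 6; gcd of others (without N[2]) = 6
New gcd for candidate v: gcd(6, v). Preserves old gcd iff gcd(6, v) = 6.
  Option A: v=19, gcd(6,19)=1 -> changes
  Option B: v=29, gcd(6,29)=1 -> changes
  Option C: v=42, gcd(6,42)=6 -> preserves
  Option D: v=58, gcd(6,58)=2 -> changes
  Option E: v=80, gcd(6,80)=2 -> changes

Answer: C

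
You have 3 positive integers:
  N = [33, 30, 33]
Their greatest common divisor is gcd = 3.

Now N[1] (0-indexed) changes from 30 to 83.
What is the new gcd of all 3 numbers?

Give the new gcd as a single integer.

Numbers: [33, 30, 33], gcd = 3
Change: index 1, 30 -> 83
gcd of the OTHER numbers (without index 1): gcd([33, 33]) = 33
New gcd = gcd(g_others, new_val) = gcd(33, 83) = 1

Answer: 1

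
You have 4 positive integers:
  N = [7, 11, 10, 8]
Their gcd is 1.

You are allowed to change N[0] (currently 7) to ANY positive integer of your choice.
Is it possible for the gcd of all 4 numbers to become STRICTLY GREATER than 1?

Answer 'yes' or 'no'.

Answer: no

Derivation:
Current gcd = 1
gcd of all OTHER numbers (without N[0]=7): gcd([11, 10, 8]) = 1
The new gcd after any change is gcd(1, new_value).
This can be at most 1.
Since 1 = old gcd 1, the gcd can only stay the same or decrease.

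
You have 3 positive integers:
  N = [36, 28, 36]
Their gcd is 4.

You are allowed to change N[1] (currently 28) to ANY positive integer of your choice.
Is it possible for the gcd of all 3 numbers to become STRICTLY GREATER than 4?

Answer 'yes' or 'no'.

Answer: yes

Derivation:
Current gcd = 4
gcd of all OTHER numbers (without N[1]=28): gcd([36, 36]) = 36
The new gcd after any change is gcd(36, new_value).
This can be at most 36.
Since 36 > old gcd 4, the gcd CAN increase (e.g., set N[1] = 36).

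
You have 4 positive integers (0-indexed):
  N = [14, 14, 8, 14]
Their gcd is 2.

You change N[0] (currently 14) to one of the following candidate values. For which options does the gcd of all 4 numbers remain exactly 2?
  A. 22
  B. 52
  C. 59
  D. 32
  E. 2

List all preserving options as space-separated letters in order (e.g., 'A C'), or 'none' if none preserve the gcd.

Answer: A B D E

Derivation:
Old gcd = 2; gcd of others (without N[0]) = 2
New gcd for candidate v: gcd(2, v). Preserves old gcd iff gcd(2, v) = 2.
  Option A: v=22, gcd(2,22)=2 -> preserves
  Option B: v=52, gcd(2,52)=2 -> preserves
  Option C: v=59, gcd(2,59)=1 -> changes
  Option D: v=32, gcd(2,32)=2 -> preserves
  Option E: v=2, gcd(2,2)=2 -> preserves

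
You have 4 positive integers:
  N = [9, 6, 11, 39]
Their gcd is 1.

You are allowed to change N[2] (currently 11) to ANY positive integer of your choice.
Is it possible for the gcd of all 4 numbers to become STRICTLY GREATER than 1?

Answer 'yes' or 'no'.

Answer: yes

Derivation:
Current gcd = 1
gcd of all OTHER numbers (without N[2]=11): gcd([9, 6, 39]) = 3
The new gcd after any change is gcd(3, new_value).
This can be at most 3.
Since 3 > old gcd 1, the gcd CAN increase (e.g., set N[2] = 3).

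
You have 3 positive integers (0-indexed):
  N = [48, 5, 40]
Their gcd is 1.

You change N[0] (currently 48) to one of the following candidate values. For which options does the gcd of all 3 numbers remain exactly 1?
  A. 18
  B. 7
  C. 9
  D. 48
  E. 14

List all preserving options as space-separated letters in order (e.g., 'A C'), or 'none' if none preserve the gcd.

Answer: A B C D E

Derivation:
Old gcd = 1; gcd of others (without N[0]) = 5
New gcd for candidate v: gcd(5, v). Preserves old gcd iff gcd(5, v) = 1.
  Option A: v=18, gcd(5,18)=1 -> preserves
  Option B: v=7, gcd(5,7)=1 -> preserves
  Option C: v=9, gcd(5,9)=1 -> preserves
  Option D: v=48, gcd(5,48)=1 -> preserves
  Option E: v=14, gcd(5,14)=1 -> preserves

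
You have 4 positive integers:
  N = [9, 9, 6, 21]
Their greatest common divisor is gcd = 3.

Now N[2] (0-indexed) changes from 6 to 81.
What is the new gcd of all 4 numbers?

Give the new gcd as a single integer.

Numbers: [9, 9, 6, 21], gcd = 3
Change: index 2, 6 -> 81
gcd of the OTHER numbers (without index 2): gcd([9, 9, 21]) = 3
New gcd = gcd(g_others, new_val) = gcd(3, 81) = 3

Answer: 3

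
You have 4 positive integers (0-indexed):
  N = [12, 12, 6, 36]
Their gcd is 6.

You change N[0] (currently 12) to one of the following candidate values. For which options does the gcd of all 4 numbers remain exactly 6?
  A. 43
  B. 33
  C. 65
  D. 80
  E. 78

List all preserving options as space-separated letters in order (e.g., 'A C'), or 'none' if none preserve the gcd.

Old gcd = 6; gcd of others (without N[0]) = 6
New gcd for candidate v: gcd(6, v). Preserves old gcd iff gcd(6, v) = 6.
  Option A: v=43, gcd(6,43)=1 -> changes
  Option B: v=33, gcd(6,33)=3 -> changes
  Option C: v=65, gcd(6,65)=1 -> changes
  Option D: v=80, gcd(6,80)=2 -> changes
  Option E: v=78, gcd(6,78)=6 -> preserves

Answer: E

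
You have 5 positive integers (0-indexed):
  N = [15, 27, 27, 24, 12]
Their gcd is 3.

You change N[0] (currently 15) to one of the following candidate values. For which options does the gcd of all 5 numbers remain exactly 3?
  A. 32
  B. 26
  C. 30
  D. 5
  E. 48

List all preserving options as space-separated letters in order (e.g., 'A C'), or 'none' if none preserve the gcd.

Answer: C E

Derivation:
Old gcd = 3; gcd of others (without N[0]) = 3
New gcd for candidate v: gcd(3, v). Preserves old gcd iff gcd(3, v) = 3.
  Option A: v=32, gcd(3,32)=1 -> changes
  Option B: v=26, gcd(3,26)=1 -> changes
  Option C: v=30, gcd(3,30)=3 -> preserves
  Option D: v=5, gcd(3,5)=1 -> changes
  Option E: v=48, gcd(3,48)=3 -> preserves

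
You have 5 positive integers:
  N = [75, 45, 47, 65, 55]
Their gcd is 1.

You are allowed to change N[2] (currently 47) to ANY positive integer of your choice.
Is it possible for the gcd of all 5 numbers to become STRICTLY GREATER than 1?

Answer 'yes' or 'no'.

Answer: yes

Derivation:
Current gcd = 1
gcd of all OTHER numbers (without N[2]=47): gcd([75, 45, 65, 55]) = 5
The new gcd after any change is gcd(5, new_value).
This can be at most 5.
Since 5 > old gcd 1, the gcd CAN increase (e.g., set N[2] = 5).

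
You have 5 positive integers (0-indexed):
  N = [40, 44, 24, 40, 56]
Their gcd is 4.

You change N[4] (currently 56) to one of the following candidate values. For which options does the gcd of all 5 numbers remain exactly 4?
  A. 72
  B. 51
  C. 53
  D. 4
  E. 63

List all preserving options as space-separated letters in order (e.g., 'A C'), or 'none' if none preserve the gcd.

Old gcd = 4; gcd of others (without N[4]) = 4
New gcd for candidate v: gcd(4, v). Preserves old gcd iff gcd(4, v) = 4.
  Option A: v=72, gcd(4,72)=4 -> preserves
  Option B: v=51, gcd(4,51)=1 -> changes
  Option C: v=53, gcd(4,53)=1 -> changes
  Option D: v=4, gcd(4,4)=4 -> preserves
  Option E: v=63, gcd(4,63)=1 -> changes

Answer: A D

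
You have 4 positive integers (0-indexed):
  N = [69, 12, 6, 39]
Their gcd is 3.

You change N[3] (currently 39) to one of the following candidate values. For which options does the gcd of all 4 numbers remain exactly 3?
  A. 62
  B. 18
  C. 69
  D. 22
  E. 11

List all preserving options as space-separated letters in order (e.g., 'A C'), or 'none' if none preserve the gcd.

Answer: B C

Derivation:
Old gcd = 3; gcd of others (without N[3]) = 3
New gcd for candidate v: gcd(3, v). Preserves old gcd iff gcd(3, v) = 3.
  Option A: v=62, gcd(3,62)=1 -> changes
  Option B: v=18, gcd(3,18)=3 -> preserves
  Option C: v=69, gcd(3,69)=3 -> preserves
  Option D: v=22, gcd(3,22)=1 -> changes
  Option E: v=11, gcd(3,11)=1 -> changes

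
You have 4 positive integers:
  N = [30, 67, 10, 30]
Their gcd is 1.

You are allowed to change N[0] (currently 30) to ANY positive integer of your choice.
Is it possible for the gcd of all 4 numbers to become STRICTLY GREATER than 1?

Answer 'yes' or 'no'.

Current gcd = 1
gcd of all OTHER numbers (without N[0]=30): gcd([67, 10, 30]) = 1
The new gcd after any change is gcd(1, new_value).
This can be at most 1.
Since 1 = old gcd 1, the gcd can only stay the same or decrease.

Answer: no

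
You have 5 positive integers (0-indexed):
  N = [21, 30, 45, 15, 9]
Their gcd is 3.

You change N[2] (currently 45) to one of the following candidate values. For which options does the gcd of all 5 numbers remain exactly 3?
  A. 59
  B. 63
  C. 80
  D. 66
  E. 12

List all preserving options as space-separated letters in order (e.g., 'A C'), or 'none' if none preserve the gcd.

Old gcd = 3; gcd of others (without N[2]) = 3
New gcd for candidate v: gcd(3, v). Preserves old gcd iff gcd(3, v) = 3.
  Option A: v=59, gcd(3,59)=1 -> changes
  Option B: v=63, gcd(3,63)=3 -> preserves
  Option C: v=80, gcd(3,80)=1 -> changes
  Option D: v=66, gcd(3,66)=3 -> preserves
  Option E: v=12, gcd(3,12)=3 -> preserves

Answer: B D E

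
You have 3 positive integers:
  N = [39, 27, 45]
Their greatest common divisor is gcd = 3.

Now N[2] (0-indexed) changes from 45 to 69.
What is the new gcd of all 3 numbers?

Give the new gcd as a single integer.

Answer: 3

Derivation:
Numbers: [39, 27, 45], gcd = 3
Change: index 2, 45 -> 69
gcd of the OTHER numbers (without index 2): gcd([39, 27]) = 3
New gcd = gcd(g_others, new_val) = gcd(3, 69) = 3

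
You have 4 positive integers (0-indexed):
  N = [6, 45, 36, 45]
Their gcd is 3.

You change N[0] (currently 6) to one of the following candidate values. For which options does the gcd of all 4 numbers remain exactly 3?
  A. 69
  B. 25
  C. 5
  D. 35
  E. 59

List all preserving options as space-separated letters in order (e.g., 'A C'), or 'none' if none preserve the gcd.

Answer: A

Derivation:
Old gcd = 3; gcd of others (without N[0]) = 9
New gcd for candidate v: gcd(9, v). Preserves old gcd iff gcd(9, v) = 3.
  Option A: v=69, gcd(9,69)=3 -> preserves
  Option B: v=25, gcd(9,25)=1 -> changes
  Option C: v=5, gcd(9,5)=1 -> changes
  Option D: v=35, gcd(9,35)=1 -> changes
  Option E: v=59, gcd(9,59)=1 -> changes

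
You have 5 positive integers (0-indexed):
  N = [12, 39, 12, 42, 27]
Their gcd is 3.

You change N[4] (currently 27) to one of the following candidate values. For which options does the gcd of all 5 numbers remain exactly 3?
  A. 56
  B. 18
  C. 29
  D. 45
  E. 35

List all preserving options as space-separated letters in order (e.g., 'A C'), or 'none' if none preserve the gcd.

Answer: B D

Derivation:
Old gcd = 3; gcd of others (without N[4]) = 3
New gcd for candidate v: gcd(3, v). Preserves old gcd iff gcd(3, v) = 3.
  Option A: v=56, gcd(3,56)=1 -> changes
  Option B: v=18, gcd(3,18)=3 -> preserves
  Option C: v=29, gcd(3,29)=1 -> changes
  Option D: v=45, gcd(3,45)=3 -> preserves
  Option E: v=35, gcd(3,35)=1 -> changes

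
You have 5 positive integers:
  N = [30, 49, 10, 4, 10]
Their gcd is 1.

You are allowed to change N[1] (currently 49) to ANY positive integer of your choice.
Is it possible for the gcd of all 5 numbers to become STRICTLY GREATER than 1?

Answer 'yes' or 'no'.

Current gcd = 1
gcd of all OTHER numbers (without N[1]=49): gcd([30, 10, 4, 10]) = 2
The new gcd after any change is gcd(2, new_value).
This can be at most 2.
Since 2 > old gcd 1, the gcd CAN increase (e.g., set N[1] = 2).

Answer: yes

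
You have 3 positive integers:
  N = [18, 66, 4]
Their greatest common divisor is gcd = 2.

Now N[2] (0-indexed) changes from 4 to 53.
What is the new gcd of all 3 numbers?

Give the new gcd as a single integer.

Answer: 1

Derivation:
Numbers: [18, 66, 4], gcd = 2
Change: index 2, 4 -> 53
gcd of the OTHER numbers (without index 2): gcd([18, 66]) = 6
New gcd = gcd(g_others, new_val) = gcd(6, 53) = 1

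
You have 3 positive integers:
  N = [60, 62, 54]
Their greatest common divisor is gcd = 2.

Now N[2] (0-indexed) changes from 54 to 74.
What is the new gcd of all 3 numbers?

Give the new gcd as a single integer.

Numbers: [60, 62, 54], gcd = 2
Change: index 2, 54 -> 74
gcd of the OTHER numbers (without index 2): gcd([60, 62]) = 2
New gcd = gcd(g_others, new_val) = gcd(2, 74) = 2

Answer: 2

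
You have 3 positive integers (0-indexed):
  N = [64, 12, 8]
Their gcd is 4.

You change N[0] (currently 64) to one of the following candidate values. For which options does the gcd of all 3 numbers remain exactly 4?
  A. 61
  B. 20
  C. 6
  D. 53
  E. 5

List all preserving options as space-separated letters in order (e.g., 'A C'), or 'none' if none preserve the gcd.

Old gcd = 4; gcd of others (without N[0]) = 4
New gcd for candidate v: gcd(4, v). Preserves old gcd iff gcd(4, v) = 4.
  Option A: v=61, gcd(4,61)=1 -> changes
  Option B: v=20, gcd(4,20)=4 -> preserves
  Option C: v=6, gcd(4,6)=2 -> changes
  Option D: v=53, gcd(4,53)=1 -> changes
  Option E: v=5, gcd(4,5)=1 -> changes

Answer: B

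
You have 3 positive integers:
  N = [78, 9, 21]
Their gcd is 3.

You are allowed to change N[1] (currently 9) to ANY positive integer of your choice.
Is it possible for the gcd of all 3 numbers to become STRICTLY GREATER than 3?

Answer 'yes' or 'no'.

Current gcd = 3
gcd of all OTHER numbers (without N[1]=9): gcd([78, 21]) = 3
The new gcd after any change is gcd(3, new_value).
This can be at most 3.
Since 3 = old gcd 3, the gcd can only stay the same or decrease.

Answer: no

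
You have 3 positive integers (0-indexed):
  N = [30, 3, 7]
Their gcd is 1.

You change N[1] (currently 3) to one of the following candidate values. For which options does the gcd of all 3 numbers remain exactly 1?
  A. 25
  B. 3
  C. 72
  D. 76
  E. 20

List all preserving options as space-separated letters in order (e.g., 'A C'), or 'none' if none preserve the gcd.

Answer: A B C D E

Derivation:
Old gcd = 1; gcd of others (without N[1]) = 1
New gcd for candidate v: gcd(1, v). Preserves old gcd iff gcd(1, v) = 1.
  Option A: v=25, gcd(1,25)=1 -> preserves
  Option B: v=3, gcd(1,3)=1 -> preserves
  Option C: v=72, gcd(1,72)=1 -> preserves
  Option D: v=76, gcd(1,76)=1 -> preserves
  Option E: v=20, gcd(1,20)=1 -> preserves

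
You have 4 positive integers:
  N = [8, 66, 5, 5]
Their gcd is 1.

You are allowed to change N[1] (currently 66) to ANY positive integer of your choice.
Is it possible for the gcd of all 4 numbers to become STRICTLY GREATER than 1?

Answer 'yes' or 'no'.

Answer: no

Derivation:
Current gcd = 1
gcd of all OTHER numbers (without N[1]=66): gcd([8, 5, 5]) = 1
The new gcd after any change is gcd(1, new_value).
This can be at most 1.
Since 1 = old gcd 1, the gcd can only stay the same or decrease.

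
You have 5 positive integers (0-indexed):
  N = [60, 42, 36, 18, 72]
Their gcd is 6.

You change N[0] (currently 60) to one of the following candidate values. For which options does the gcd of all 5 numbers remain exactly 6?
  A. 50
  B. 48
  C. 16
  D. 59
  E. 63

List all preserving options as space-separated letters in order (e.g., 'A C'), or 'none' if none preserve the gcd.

Old gcd = 6; gcd of others (without N[0]) = 6
New gcd for candidate v: gcd(6, v). Preserves old gcd iff gcd(6, v) = 6.
  Option A: v=50, gcd(6,50)=2 -> changes
  Option B: v=48, gcd(6,48)=6 -> preserves
  Option C: v=16, gcd(6,16)=2 -> changes
  Option D: v=59, gcd(6,59)=1 -> changes
  Option E: v=63, gcd(6,63)=3 -> changes

Answer: B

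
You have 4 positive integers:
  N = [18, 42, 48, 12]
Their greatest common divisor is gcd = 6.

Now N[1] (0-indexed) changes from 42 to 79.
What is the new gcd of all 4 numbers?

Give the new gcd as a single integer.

Numbers: [18, 42, 48, 12], gcd = 6
Change: index 1, 42 -> 79
gcd of the OTHER numbers (without index 1): gcd([18, 48, 12]) = 6
New gcd = gcd(g_others, new_val) = gcd(6, 79) = 1

Answer: 1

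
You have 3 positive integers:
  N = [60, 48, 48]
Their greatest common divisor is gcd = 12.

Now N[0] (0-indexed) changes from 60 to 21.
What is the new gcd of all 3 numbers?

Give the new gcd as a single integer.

Answer: 3

Derivation:
Numbers: [60, 48, 48], gcd = 12
Change: index 0, 60 -> 21
gcd of the OTHER numbers (without index 0): gcd([48, 48]) = 48
New gcd = gcd(g_others, new_val) = gcd(48, 21) = 3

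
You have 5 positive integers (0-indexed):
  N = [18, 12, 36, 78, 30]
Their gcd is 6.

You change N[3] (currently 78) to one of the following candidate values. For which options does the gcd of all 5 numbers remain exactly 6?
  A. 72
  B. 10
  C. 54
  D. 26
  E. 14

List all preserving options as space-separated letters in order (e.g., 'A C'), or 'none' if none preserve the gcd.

Answer: A C

Derivation:
Old gcd = 6; gcd of others (without N[3]) = 6
New gcd for candidate v: gcd(6, v). Preserves old gcd iff gcd(6, v) = 6.
  Option A: v=72, gcd(6,72)=6 -> preserves
  Option B: v=10, gcd(6,10)=2 -> changes
  Option C: v=54, gcd(6,54)=6 -> preserves
  Option D: v=26, gcd(6,26)=2 -> changes
  Option E: v=14, gcd(6,14)=2 -> changes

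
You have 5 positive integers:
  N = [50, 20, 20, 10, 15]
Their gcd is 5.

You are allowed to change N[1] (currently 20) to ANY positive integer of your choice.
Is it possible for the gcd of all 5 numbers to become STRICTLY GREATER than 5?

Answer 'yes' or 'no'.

Current gcd = 5
gcd of all OTHER numbers (without N[1]=20): gcd([50, 20, 10, 15]) = 5
The new gcd after any change is gcd(5, new_value).
This can be at most 5.
Since 5 = old gcd 5, the gcd can only stay the same or decrease.

Answer: no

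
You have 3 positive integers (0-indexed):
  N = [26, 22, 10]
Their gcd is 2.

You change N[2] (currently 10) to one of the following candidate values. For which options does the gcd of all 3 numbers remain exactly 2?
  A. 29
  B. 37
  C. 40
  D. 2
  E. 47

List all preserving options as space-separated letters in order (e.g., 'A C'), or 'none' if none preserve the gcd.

Answer: C D

Derivation:
Old gcd = 2; gcd of others (without N[2]) = 2
New gcd for candidate v: gcd(2, v). Preserves old gcd iff gcd(2, v) = 2.
  Option A: v=29, gcd(2,29)=1 -> changes
  Option B: v=37, gcd(2,37)=1 -> changes
  Option C: v=40, gcd(2,40)=2 -> preserves
  Option D: v=2, gcd(2,2)=2 -> preserves
  Option E: v=47, gcd(2,47)=1 -> changes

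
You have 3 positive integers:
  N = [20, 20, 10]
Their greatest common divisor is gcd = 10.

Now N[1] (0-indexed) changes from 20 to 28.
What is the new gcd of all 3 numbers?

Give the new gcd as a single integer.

Answer: 2

Derivation:
Numbers: [20, 20, 10], gcd = 10
Change: index 1, 20 -> 28
gcd of the OTHER numbers (without index 1): gcd([20, 10]) = 10
New gcd = gcd(g_others, new_val) = gcd(10, 28) = 2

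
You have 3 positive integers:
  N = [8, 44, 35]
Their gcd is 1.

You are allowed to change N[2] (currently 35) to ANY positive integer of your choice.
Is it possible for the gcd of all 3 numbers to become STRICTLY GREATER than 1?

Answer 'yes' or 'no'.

Current gcd = 1
gcd of all OTHER numbers (without N[2]=35): gcd([8, 44]) = 4
The new gcd after any change is gcd(4, new_value).
This can be at most 4.
Since 4 > old gcd 1, the gcd CAN increase (e.g., set N[2] = 4).

Answer: yes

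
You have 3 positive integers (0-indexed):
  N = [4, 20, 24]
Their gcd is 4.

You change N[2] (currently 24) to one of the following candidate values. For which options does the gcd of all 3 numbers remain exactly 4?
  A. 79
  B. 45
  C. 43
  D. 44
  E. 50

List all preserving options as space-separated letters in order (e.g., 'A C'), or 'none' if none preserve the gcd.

Old gcd = 4; gcd of others (without N[2]) = 4
New gcd for candidate v: gcd(4, v). Preserves old gcd iff gcd(4, v) = 4.
  Option A: v=79, gcd(4,79)=1 -> changes
  Option B: v=45, gcd(4,45)=1 -> changes
  Option C: v=43, gcd(4,43)=1 -> changes
  Option D: v=44, gcd(4,44)=4 -> preserves
  Option E: v=50, gcd(4,50)=2 -> changes

Answer: D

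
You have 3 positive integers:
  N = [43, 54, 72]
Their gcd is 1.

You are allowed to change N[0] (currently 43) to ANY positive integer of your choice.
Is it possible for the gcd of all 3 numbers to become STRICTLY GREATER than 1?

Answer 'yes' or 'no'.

Current gcd = 1
gcd of all OTHER numbers (without N[0]=43): gcd([54, 72]) = 18
The new gcd after any change is gcd(18, new_value).
This can be at most 18.
Since 18 > old gcd 1, the gcd CAN increase (e.g., set N[0] = 18).

Answer: yes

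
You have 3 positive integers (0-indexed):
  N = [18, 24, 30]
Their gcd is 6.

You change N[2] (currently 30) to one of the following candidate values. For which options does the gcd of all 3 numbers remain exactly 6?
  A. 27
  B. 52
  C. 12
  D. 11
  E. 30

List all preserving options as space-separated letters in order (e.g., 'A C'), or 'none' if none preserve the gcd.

Answer: C E

Derivation:
Old gcd = 6; gcd of others (without N[2]) = 6
New gcd for candidate v: gcd(6, v). Preserves old gcd iff gcd(6, v) = 6.
  Option A: v=27, gcd(6,27)=3 -> changes
  Option B: v=52, gcd(6,52)=2 -> changes
  Option C: v=12, gcd(6,12)=6 -> preserves
  Option D: v=11, gcd(6,11)=1 -> changes
  Option E: v=30, gcd(6,30)=6 -> preserves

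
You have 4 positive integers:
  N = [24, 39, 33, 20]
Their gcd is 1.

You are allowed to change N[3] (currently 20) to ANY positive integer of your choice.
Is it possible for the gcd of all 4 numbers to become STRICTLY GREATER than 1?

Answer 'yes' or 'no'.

Answer: yes

Derivation:
Current gcd = 1
gcd of all OTHER numbers (without N[3]=20): gcd([24, 39, 33]) = 3
The new gcd after any change is gcd(3, new_value).
This can be at most 3.
Since 3 > old gcd 1, the gcd CAN increase (e.g., set N[3] = 3).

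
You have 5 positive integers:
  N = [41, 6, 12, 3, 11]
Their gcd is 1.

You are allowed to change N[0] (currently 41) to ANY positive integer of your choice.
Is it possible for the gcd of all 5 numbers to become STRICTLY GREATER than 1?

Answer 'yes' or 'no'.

Answer: no

Derivation:
Current gcd = 1
gcd of all OTHER numbers (without N[0]=41): gcd([6, 12, 3, 11]) = 1
The new gcd after any change is gcd(1, new_value).
This can be at most 1.
Since 1 = old gcd 1, the gcd can only stay the same or decrease.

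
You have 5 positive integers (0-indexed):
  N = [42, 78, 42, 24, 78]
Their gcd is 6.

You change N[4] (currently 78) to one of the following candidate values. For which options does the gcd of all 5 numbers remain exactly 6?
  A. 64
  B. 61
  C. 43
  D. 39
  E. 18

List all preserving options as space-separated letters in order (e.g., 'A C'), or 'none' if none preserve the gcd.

Answer: E

Derivation:
Old gcd = 6; gcd of others (without N[4]) = 6
New gcd for candidate v: gcd(6, v). Preserves old gcd iff gcd(6, v) = 6.
  Option A: v=64, gcd(6,64)=2 -> changes
  Option B: v=61, gcd(6,61)=1 -> changes
  Option C: v=43, gcd(6,43)=1 -> changes
  Option D: v=39, gcd(6,39)=3 -> changes
  Option E: v=18, gcd(6,18)=6 -> preserves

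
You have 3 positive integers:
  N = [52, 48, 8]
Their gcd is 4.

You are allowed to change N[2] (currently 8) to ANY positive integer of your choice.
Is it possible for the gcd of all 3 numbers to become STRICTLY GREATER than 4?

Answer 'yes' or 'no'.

Answer: no

Derivation:
Current gcd = 4
gcd of all OTHER numbers (without N[2]=8): gcd([52, 48]) = 4
The new gcd after any change is gcd(4, new_value).
This can be at most 4.
Since 4 = old gcd 4, the gcd can only stay the same or decrease.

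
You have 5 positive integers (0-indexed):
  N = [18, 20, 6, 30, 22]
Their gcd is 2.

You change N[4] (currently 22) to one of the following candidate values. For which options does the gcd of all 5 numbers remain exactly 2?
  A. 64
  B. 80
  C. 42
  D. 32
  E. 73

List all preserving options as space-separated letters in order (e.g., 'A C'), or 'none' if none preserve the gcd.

Old gcd = 2; gcd of others (without N[4]) = 2
New gcd for candidate v: gcd(2, v). Preserves old gcd iff gcd(2, v) = 2.
  Option A: v=64, gcd(2,64)=2 -> preserves
  Option B: v=80, gcd(2,80)=2 -> preserves
  Option C: v=42, gcd(2,42)=2 -> preserves
  Option D: v=32, gcd(2,32)=2 -> preserves
  Option E: v=73, gcd(2,73)=1 -> changes

Answer: A B C D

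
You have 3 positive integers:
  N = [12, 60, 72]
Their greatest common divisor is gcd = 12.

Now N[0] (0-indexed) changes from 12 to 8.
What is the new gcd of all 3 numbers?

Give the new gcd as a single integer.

Answer: 4

Derivation:
Numbers: [12, 60, 72], gcd = 12
Change: index 0, 12 -> 8
gcd of the OTHER numbers (without index 0): gcd([60, 72]) = 12
New gcd = gcd(g_others, new_val) = gcd(12, 8) = 4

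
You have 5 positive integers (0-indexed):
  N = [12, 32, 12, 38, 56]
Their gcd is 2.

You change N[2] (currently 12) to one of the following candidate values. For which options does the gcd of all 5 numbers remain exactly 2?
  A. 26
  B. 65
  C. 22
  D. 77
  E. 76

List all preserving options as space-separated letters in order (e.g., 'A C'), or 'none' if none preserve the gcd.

Answer: A C E

Derivation:
Old gcd = 2; gcd of others (without N[2]) = 2
New gcd for candidate v: gcd(2, v). Preserves old gcd iff gcd(2, v) = 2.
  Option A: v=26, gcd(2,26)=2 -> preserves
  Option B: v=65, gcd(2,65)=1 -> changes
  Option C: v=22, gcd(2,22)=2 -> preserves
  Option D: v=77, gcd(2,77)=1 -> changes
  Option E: v=76, gcd(2,76)=2 -> preserves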